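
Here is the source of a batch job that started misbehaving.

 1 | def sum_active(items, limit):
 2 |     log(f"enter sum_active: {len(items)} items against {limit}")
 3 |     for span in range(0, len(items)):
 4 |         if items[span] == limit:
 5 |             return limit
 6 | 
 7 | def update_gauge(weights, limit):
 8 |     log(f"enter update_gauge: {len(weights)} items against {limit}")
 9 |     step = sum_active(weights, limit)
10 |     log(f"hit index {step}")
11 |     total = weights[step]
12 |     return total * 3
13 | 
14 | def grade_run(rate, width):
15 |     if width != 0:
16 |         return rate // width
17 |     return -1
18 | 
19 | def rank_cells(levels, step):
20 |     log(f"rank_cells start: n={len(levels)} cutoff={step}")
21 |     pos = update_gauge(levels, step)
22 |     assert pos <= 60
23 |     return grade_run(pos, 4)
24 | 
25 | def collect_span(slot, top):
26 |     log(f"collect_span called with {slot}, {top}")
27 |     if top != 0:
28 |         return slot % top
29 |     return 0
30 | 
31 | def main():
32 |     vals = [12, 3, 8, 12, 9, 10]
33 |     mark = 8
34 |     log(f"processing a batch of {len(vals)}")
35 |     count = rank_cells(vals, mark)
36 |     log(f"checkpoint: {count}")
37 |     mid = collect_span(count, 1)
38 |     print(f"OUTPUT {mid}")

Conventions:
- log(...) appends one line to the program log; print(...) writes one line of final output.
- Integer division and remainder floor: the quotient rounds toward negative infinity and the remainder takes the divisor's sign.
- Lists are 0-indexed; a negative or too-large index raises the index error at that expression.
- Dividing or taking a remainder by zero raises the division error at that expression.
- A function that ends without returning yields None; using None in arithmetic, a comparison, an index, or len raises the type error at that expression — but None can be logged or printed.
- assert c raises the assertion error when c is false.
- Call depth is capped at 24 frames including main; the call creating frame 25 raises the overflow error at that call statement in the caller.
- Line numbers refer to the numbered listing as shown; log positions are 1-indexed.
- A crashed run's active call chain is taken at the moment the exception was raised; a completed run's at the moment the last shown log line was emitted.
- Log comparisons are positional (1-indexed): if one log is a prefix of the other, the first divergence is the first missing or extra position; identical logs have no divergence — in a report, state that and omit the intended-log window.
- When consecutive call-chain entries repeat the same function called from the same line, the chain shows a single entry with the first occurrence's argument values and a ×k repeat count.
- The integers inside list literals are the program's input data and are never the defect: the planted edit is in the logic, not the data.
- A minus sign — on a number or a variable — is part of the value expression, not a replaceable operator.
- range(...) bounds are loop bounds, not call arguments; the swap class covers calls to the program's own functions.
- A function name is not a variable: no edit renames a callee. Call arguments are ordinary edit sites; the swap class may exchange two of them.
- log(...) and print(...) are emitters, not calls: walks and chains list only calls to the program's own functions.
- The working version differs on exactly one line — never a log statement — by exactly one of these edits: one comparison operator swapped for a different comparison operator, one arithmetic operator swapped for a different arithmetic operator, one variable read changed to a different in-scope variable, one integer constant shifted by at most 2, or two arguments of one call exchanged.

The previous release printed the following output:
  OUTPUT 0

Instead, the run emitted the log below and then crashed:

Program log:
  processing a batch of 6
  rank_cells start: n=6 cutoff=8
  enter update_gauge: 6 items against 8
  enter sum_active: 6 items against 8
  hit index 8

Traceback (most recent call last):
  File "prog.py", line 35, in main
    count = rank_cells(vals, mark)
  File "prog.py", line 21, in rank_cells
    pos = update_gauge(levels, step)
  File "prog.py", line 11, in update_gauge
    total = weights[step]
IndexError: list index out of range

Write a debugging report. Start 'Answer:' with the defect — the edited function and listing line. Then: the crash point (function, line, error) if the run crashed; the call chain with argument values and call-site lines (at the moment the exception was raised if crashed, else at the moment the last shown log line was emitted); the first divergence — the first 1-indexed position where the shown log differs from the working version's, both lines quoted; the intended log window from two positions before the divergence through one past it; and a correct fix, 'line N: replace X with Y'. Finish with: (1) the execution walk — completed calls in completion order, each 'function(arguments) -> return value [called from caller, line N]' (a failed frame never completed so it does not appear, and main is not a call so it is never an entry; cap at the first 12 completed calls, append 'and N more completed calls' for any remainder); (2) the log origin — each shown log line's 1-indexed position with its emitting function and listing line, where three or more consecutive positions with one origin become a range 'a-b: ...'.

Answer: the defect is in sum_active at line 5.
Core observation: The log first diverges at position 5: the faulty run prints 'hit index 8' where the working version prints 'hit index 2'.
Crash: update_gauge, line 11, IndexError.
Call chain: main -> rank_cells([12, 3, 8, 12, 9, 10], 8) (called at line 35) -> update_gauge([12, 3, 8, 12, 9, 10], 8) (called at line 21).
First divergence: position 5 — shown 'hit index 8', intended 'hit index 2'.
Intended log window:
  3: enter update_gauge: 6 items against 8
  4: enter sum_active: 6 items against 8
  5: hit index 2
  6: checkpoint: 6
Execution walk:
  sum_active([12, 3, 8, 12, 9, 10], 8) -> 8  [called from update_gauge, line 9]
Log origins:
  1 — main, line 34
  2 — rank_cells, line 20
  3 — update_gauge, line 8
  4 — sum_active, line 2
  5 — update_gauge, line 10
A correct fix: line 5: replace `limit` with `span`.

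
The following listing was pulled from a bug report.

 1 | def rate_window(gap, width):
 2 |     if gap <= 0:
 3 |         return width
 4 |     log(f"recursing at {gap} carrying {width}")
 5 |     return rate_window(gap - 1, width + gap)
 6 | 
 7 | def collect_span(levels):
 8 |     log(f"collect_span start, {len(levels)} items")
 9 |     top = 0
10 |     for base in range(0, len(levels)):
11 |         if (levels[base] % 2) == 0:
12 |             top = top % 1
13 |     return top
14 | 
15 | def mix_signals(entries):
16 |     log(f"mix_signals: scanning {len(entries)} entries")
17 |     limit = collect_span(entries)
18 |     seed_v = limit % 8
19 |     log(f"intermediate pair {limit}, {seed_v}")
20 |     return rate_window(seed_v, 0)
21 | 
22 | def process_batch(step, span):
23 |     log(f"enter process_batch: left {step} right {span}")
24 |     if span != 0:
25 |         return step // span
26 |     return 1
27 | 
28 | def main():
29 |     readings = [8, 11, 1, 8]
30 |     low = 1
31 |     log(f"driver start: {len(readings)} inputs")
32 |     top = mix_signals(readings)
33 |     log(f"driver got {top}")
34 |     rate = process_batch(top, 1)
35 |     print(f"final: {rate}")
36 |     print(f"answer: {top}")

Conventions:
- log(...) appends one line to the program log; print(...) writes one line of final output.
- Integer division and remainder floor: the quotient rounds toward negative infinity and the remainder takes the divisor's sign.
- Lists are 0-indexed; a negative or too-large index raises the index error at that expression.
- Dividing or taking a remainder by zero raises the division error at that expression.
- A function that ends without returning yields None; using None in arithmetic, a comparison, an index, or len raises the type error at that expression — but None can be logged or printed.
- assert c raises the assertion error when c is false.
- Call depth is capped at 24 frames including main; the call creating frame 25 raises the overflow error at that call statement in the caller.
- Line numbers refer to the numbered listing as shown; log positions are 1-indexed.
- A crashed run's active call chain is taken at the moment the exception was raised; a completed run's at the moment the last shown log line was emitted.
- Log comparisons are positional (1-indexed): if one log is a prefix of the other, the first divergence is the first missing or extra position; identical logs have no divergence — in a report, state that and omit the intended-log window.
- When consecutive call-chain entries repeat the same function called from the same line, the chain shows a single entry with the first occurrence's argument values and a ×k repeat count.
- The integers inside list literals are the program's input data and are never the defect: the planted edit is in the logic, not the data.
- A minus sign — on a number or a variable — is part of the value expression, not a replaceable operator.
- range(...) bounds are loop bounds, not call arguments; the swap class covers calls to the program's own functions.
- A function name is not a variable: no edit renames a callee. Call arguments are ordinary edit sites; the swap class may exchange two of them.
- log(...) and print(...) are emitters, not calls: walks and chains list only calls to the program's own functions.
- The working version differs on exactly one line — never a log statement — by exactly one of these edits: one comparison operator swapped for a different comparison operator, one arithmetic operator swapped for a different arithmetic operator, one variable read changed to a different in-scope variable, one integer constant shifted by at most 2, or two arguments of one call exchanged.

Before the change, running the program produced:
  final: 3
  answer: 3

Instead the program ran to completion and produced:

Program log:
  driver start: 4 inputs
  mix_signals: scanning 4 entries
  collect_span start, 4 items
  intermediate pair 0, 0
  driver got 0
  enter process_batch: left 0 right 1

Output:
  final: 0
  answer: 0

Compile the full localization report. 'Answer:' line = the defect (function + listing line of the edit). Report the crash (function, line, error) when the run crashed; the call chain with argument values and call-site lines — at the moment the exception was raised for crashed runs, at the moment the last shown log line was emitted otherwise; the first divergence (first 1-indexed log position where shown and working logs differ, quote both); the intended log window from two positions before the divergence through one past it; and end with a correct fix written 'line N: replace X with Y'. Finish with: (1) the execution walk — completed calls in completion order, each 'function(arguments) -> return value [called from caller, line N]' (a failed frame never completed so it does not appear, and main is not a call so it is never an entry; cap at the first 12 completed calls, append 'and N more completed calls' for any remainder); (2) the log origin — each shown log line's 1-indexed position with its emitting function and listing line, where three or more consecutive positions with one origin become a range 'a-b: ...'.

Answer: the defect is in collect_span at line 12.
The tell: At log position 4 the runs split — shown 'intermediate pair 0, 0', but the working version logs 'intermediate pair 2, 2'.
Call chain: main -> process_batch(0, 1) (called at line 34).
First divergence: position 4; shown 'intermediate pair 0, 0' vs intended 'intermediate pair 2, 2'.
Intended log window:
  2: mix_signals: scanning 4 entries
  3: collect_span start, 4 items
  4: intermediate pair 2, 2
  5: recursing at 2 carrying 0
Execution walk:
  collect_span([8, 11, 1, 8]) -> 0  [called from mix_signals, line 17]
  rate_window(0, 0) -> 0  [called from mix_signals, line 20]
  mix_signals([8, 11, 1, 8]) -> 0  [called from main, line 32]
  process_batch(0, 1) -> 0  [called from main, line 34]
Log origins:
  1: emitted by main (line 31)
  2: emitted by mix_signals (line 16)
  3: emitted by collect_span (line 8)
  4: emitted by mix_signals (line 19)
  5: emitted by main (line 33)
  6: emitted by process_batch (line 23)
A correct fix: line 12: replace `%` with `+`.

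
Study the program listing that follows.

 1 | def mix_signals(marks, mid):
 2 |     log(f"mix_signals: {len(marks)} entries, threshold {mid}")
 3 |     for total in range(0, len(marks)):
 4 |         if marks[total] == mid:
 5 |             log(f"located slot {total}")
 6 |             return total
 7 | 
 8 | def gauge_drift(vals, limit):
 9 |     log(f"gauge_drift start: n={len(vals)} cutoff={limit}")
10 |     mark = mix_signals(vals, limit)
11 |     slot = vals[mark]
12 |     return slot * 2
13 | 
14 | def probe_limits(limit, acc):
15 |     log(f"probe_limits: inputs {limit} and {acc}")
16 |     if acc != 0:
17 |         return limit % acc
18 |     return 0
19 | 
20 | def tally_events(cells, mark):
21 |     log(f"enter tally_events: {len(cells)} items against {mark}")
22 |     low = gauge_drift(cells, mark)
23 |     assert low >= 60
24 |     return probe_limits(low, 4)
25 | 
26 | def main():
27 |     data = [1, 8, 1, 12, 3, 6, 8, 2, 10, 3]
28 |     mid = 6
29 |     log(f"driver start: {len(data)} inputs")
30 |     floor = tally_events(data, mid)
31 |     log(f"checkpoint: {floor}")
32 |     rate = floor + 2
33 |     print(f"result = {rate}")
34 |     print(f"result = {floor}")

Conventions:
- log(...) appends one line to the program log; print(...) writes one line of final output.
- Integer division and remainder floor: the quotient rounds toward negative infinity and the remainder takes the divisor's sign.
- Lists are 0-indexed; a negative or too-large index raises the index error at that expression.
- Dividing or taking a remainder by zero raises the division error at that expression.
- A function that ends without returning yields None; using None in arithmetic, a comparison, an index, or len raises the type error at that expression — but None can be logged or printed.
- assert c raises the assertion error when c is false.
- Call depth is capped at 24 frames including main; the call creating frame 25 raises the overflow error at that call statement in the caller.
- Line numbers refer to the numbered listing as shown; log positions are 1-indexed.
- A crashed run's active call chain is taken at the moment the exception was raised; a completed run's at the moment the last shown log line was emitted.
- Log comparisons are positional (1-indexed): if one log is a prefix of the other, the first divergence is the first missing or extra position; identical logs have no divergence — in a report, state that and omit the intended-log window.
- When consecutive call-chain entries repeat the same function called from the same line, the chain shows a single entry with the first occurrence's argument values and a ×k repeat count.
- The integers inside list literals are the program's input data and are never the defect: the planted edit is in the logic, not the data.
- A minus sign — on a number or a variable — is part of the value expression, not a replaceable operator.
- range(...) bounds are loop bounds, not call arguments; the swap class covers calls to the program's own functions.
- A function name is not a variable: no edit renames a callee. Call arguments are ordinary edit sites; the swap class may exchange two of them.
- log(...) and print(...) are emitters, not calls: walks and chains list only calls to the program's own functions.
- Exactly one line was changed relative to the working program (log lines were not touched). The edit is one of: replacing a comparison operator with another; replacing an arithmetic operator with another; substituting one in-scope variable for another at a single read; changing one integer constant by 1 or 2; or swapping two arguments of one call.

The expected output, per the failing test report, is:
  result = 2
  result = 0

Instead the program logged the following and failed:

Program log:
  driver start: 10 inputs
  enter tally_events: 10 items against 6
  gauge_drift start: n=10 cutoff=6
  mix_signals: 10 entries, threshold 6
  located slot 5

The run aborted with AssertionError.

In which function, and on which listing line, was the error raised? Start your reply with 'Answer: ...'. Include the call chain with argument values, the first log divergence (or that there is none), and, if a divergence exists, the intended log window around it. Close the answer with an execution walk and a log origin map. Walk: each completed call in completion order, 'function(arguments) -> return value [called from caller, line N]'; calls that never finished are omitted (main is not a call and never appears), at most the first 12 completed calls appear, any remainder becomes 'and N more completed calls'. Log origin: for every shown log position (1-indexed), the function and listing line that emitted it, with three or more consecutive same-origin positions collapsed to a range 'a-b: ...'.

Answer: the error was raised in tally_events, line 23.
Core observation: After 5 matching log lines the faulty run goes silent, while the working version continues with 'probe_limits: inputs 12 and 4'.
Call chain: main -> tally_events([1, 8, 1, 12, 3, 6, 8, 2, 10, 3], 6) (called at line 30).
First divergence: position 6; the shown log stops at 5 lines while the working version next logs 'probe_limits: inputs 12 and 4'.
Intended log window:
  4: mix_signals: 10 entries, threshold 6
  5: located slot 5
  6: probe_limits: inputs 12 and 4
  7: checkpoint: 0
Execution walk:
  mix_signals([1, 8, 1, 12, 3, 6, 8, 2, 10, 3], 6) -> 5  [called from gauge_drift, line 10]
  gauge_drift([1, 8, 1, 12, 3, 6, 8, 2, 10, 3], 6) -> 12  [called from tally_events, line 22]
Origin of each log line:
  1: from main, line 29
  2: from tally_events, line 21
  3: from gauge_drift, line 9
  4: from mix_signals, line 2
  5: from mix_signals, line 5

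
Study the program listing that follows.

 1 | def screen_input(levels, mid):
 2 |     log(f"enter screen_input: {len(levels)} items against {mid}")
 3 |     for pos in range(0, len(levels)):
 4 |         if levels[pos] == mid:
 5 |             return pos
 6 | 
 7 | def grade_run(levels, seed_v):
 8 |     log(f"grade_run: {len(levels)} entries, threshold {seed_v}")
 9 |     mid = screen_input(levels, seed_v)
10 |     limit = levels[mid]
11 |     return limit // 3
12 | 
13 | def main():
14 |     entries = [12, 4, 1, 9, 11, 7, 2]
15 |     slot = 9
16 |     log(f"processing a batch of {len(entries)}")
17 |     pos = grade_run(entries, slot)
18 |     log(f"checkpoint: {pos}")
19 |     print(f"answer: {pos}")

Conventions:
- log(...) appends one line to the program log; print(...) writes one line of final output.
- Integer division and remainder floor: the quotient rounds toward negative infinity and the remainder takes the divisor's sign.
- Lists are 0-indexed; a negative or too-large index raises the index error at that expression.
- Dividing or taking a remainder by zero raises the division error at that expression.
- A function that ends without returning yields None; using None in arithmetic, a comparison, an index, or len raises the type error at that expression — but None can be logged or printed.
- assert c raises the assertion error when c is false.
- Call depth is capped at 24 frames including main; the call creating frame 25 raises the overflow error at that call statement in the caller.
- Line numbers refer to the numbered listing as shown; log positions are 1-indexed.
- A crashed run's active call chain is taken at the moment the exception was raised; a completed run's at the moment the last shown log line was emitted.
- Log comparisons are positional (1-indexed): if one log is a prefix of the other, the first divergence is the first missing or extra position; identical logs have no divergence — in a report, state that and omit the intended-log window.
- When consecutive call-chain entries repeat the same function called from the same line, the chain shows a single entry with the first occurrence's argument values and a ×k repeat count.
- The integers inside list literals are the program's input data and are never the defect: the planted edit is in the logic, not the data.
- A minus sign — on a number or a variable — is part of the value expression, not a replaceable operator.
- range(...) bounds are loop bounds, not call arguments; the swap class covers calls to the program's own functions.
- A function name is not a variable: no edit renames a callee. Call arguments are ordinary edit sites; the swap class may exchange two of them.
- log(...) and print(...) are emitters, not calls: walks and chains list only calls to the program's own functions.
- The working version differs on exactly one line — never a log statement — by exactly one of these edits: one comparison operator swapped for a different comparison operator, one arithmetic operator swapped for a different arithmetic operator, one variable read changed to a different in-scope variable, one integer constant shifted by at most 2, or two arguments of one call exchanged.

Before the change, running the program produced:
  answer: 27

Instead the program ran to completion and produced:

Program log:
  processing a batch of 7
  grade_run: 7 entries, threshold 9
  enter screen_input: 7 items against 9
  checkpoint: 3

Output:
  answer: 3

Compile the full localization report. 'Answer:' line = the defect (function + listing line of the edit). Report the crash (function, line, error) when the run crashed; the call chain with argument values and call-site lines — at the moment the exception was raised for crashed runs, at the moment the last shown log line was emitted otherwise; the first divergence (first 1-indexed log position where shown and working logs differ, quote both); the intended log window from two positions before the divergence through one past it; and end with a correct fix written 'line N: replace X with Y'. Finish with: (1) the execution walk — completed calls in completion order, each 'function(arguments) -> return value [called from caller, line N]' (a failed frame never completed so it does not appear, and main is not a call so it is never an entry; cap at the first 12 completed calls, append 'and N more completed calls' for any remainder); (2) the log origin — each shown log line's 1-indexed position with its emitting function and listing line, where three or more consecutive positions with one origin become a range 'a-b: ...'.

Answer: the defect is in grade_run at line 11.
Core observation: The earliest visible damage is log position 4 — 'checkpoint: 3' rather than the intended 'checkpoint: 27'.
Call chain: main.
First divergence: position 4 — shown 'checkpoint: 3', intended 'checkpoint: 27'.
Intended log window:
  2: grade_run: 7 entries, threshold 9
  3: enter screen_input: 7 items against 9
  4: checkpoint: 27
Execution walk:
  screen_input([12, 4, 1, 9, 11, 7, 2], 9) -> 3  [called from grade_run, line 9]
  grade_run([12, 4, 1, 9, 11, 7, 2], 9) -> 3  [called from main, line 17]
Log origin:
  1: emitted by main (line 16)
  2: emitted by grade_run (line 8)
  3: emitted by screen_input (line 2)
  4: emitted by main (line 18)
A correct fix: line 11: replace `//` with `*`.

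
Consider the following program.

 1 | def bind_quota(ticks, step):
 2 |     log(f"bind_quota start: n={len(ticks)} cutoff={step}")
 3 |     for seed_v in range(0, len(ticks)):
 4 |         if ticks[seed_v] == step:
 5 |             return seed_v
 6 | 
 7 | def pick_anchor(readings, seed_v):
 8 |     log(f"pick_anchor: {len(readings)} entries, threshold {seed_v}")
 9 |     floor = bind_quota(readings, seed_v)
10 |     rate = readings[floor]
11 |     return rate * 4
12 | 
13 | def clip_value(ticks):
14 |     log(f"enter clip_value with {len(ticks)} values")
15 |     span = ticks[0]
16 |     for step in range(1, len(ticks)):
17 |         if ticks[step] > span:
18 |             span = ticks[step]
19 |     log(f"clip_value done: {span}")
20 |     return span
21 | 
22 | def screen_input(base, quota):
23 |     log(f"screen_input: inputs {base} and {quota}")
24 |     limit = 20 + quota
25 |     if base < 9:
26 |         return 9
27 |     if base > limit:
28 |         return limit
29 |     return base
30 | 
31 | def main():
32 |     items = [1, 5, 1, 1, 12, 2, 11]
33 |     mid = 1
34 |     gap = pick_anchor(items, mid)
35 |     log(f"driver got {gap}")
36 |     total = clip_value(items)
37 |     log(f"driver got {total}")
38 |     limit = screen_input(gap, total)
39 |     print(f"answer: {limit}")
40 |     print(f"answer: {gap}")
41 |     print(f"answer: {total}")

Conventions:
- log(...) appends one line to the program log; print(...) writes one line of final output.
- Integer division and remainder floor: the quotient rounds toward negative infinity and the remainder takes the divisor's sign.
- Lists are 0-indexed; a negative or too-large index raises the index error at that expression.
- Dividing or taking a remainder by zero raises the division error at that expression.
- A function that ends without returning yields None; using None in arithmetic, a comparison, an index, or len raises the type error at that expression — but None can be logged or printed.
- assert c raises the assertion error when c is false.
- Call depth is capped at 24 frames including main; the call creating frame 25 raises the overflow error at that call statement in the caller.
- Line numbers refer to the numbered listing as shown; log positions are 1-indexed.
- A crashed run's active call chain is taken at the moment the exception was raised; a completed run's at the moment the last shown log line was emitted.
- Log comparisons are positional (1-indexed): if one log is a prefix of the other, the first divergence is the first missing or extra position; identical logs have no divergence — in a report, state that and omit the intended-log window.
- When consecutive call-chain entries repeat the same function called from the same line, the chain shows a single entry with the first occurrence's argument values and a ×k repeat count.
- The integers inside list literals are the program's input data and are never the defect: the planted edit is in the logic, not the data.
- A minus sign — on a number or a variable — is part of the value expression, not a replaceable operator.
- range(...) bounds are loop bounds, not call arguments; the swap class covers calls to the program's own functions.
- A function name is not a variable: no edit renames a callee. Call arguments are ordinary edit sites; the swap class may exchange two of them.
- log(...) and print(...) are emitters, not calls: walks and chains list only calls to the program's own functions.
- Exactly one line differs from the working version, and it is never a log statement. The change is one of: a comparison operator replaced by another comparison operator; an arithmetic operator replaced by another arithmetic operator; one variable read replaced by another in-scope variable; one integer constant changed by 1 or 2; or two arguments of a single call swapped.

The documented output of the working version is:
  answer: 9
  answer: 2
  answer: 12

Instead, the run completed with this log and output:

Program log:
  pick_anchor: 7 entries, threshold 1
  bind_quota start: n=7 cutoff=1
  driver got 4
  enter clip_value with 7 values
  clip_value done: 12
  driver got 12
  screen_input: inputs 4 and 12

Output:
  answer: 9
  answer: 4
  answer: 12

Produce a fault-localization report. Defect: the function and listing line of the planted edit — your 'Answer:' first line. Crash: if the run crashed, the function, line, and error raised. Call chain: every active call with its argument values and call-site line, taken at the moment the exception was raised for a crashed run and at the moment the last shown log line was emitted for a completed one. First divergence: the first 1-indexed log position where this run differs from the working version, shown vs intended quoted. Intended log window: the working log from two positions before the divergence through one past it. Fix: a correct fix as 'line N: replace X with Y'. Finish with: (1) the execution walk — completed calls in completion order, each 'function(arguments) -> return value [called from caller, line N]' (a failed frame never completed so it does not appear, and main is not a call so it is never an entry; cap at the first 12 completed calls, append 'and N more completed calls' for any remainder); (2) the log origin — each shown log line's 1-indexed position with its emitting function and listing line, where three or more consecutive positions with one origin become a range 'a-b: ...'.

Answer: the defect is in pick_anchor at line 11.
Core observation: Log line 3 is where behavior first shows: 'driver got 4' appears instead of 'driver got 2'.
Call chain: main -> screen_input(4, 12) (called at line 38).
First divergence: position 3 — the shown line 'driver got 4' should read 'driver got 2'.
Intended log window:
  1: pick_anchor: 7 entries, threshold 1
  2: bind_quota start: n=7 cutoff=1
  3: driver got 2
  4: enter clip_value with 7 values
Execution walk:
  bind_quota([1, 5, 1, 1, 12, 2, 11], 1) -> 0  [called from pick_anchor, line 9]
  pick_anchor([1, 5, 1, 1, 12, 2, 11], 1) -> 4  [called from main, line 34]
  clip_value([1, 5, 1, 1, 12, 2, 11]) -> 12  [called from main, line 36]
  screen_input(4, 12) -> 9  [called from main, line 38]
Log origins:
  1: from pick_anchor, line 8
  2: from bind_quota, line 2
  3: from main, line 35
  4: from clip_value, line 14
  5: from clip_value, line 19
  6: from main, line 37
  7: from screen_input, line 23
A correct fix: line 11: replace `4` with `2`.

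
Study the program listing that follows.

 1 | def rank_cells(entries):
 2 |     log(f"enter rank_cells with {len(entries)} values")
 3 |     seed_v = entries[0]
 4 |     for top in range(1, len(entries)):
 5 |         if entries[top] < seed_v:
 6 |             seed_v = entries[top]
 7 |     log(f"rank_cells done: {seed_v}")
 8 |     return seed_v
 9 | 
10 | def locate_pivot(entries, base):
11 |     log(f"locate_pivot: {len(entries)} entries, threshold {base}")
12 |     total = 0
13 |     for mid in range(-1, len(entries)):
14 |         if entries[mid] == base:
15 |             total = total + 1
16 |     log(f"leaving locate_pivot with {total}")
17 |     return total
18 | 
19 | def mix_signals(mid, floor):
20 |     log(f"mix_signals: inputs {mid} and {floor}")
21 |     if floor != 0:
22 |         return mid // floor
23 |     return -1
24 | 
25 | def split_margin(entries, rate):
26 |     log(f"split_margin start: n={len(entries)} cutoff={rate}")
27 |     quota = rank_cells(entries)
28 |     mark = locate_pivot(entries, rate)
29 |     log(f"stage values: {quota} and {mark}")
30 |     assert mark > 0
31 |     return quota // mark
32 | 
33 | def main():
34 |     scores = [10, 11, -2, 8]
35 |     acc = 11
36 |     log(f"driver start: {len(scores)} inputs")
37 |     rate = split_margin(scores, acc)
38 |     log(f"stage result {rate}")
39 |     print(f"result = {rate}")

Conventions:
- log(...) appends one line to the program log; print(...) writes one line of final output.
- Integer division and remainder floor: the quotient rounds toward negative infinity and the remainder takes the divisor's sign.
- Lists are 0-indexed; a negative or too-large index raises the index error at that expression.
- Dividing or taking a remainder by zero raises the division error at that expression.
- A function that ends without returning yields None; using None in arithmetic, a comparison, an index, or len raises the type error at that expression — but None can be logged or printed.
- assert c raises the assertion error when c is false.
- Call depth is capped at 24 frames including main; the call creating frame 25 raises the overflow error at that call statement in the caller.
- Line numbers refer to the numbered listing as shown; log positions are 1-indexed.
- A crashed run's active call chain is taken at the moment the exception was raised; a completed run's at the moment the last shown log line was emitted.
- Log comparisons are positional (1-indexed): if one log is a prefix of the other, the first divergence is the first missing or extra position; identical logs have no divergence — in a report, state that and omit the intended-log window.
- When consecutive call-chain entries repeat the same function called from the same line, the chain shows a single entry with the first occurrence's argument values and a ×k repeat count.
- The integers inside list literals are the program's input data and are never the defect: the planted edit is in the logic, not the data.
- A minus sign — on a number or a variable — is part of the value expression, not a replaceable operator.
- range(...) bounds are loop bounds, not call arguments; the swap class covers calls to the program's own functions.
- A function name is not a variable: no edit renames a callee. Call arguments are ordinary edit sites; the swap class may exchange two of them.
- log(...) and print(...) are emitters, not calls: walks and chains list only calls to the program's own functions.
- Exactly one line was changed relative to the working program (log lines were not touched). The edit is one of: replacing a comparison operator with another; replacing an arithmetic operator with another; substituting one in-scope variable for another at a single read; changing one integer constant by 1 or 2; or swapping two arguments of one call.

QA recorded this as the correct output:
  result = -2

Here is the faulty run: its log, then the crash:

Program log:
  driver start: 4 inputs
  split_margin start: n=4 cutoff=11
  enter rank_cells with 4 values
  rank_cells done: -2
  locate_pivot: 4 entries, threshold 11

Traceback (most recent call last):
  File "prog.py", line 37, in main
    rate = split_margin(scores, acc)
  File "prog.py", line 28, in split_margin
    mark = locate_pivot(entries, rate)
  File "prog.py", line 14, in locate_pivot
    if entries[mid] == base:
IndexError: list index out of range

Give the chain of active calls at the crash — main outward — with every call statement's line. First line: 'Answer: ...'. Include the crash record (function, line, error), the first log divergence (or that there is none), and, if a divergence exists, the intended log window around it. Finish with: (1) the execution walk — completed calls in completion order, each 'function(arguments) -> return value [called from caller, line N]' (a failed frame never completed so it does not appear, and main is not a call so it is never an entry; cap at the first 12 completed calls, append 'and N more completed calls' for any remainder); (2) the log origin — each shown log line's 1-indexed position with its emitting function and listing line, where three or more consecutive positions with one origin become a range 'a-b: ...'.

Answer: main -> split_margin (called at line 37) -> locate_pivot (called at line 28).
Core observation: The shown log is a 5-line prefix of the intended one, whose next entry is 'leaving locate_pivot with 1'.
Crash: locate_pivot, line 14, IndexError.
First divergence: position 6 (shown log ended at 5 lines; the working version continues: 'leaving locate_pivot with 1').
Intended log window:
  4: rank_cells done: -2
  5: locate_pivot: 4 entries, threshold 11
  6: leaving locate_pivot with 1
  7: stage values: -2 and 1
Execution walk:
  rank_cells([10, 11, -2, 8]) -> -2  [called from split_margin, line 27]
Log origin:
  1 — main, line 36
  2 — split_margin, line 26
  3 — rank_cells, line 2
  4 — rank_cells, line 7
  5 — locate_pivot, line 11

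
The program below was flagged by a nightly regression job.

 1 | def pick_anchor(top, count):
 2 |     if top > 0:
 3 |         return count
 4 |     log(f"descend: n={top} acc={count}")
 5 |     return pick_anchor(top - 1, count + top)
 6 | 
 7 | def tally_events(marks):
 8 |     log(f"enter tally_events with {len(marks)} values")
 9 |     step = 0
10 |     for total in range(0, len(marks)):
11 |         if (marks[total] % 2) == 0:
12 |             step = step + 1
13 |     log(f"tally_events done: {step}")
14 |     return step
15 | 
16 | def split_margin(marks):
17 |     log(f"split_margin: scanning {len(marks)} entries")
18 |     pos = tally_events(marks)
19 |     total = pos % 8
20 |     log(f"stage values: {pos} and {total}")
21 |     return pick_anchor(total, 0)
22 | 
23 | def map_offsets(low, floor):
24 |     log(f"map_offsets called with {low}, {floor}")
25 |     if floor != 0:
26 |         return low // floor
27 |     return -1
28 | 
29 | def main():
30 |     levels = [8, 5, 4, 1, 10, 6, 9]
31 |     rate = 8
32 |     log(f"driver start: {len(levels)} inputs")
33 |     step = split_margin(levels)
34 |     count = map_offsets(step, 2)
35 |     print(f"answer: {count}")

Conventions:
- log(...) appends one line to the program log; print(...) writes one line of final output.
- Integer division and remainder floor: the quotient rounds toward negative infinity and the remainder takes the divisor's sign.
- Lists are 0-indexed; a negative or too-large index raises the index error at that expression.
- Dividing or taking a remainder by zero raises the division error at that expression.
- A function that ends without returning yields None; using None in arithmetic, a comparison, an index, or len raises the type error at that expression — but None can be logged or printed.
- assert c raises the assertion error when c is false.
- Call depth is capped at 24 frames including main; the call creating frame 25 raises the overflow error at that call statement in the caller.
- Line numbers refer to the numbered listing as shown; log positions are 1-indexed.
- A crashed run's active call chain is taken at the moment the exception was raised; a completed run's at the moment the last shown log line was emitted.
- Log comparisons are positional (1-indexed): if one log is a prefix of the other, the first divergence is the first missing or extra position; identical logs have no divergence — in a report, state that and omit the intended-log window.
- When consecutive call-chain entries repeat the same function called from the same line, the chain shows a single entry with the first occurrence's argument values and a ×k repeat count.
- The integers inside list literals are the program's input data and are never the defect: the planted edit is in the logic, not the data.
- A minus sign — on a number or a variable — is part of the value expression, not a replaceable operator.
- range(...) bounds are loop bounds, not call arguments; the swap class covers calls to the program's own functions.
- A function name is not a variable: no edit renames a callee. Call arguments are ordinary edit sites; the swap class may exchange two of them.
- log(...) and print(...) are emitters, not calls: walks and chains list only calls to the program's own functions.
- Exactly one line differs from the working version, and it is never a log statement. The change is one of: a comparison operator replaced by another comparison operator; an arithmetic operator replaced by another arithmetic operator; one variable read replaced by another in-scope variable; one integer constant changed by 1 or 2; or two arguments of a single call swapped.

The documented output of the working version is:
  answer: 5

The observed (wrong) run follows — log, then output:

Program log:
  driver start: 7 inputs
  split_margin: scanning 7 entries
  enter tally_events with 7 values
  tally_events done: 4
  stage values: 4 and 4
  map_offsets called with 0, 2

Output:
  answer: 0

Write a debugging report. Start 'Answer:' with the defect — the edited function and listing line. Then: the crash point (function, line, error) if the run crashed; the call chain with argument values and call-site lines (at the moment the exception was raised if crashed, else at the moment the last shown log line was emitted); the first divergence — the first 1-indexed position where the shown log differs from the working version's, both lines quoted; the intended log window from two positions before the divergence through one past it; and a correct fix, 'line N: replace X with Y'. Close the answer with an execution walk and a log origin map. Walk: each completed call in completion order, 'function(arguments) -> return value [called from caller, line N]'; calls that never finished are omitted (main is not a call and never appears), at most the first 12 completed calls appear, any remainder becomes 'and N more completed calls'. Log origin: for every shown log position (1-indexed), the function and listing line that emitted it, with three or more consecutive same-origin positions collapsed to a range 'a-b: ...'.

Answer: the defect is in pick_anchor at line 2.
Core observation: The earliest visible damage is log position 6 — 'map_offsets called with 0, 2' rather than the intended 'descend: n=4 acc=0'.
Call chain: main -> map_offsets(0, 2) (called at line 34).
First divergence: position 6; shown 'map_offsets called with 0, 2' vs intended 'descend: n=4 acc=0'.
Intended log window:
  4: tally_events done: 4
  5: stage values: 4 and 4
  6: descend: n=4 acc=0
  7: descend: n=3 acc=4
Execution walk:
  tally_events([8, 5, 4, 1, 10, 6, 9]) -> 4  [called from split_margin, line 18]
  pick_anchor(4, 0) -> 0  [called from split_margin, line 21]
  split_margin([8, 5, 4, 1, 10, 6, 9]) -> 0  [called from main, line 33]
  map_offsets(0, 2) -> 0  [called from main, line 34]
Origin of each log line:
  1: logged in main at line 32
  2: logged in split_margin at line 17
  3: logged in tally_events at line 8
  4: logged in tally_events at line 13
  5: logged in split_margin at line 20
  6: logged in map_offsets at line 24
A correct fix: line 2: replace `>` with `<=`.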